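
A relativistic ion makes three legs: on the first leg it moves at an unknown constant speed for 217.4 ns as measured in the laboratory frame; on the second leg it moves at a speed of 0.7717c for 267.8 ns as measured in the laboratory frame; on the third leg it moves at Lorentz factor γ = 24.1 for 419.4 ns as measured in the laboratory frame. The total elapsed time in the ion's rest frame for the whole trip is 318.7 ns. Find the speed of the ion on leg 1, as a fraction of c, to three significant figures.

β = 0.798

Leg 1: speed unknown; τ_1 = 217.4/γ_1.
Leg 2: γ = 1/√(1 − 0.7717²) = 1/√0.4045 = 1.572; τ_2 = 267.8/1.572 = 170.3 ns.
Leg 3: γ = 24.1; τ_3 = 419.4/24.10 = 17.40 ns.
Total proper time: τ_1 + 170.3 + 17.40 = 318.7, so τ_1 = 318.7 − 187.7 = 131.0 ns.
γ_1 = 217.4/131.0 = 1.660; β = √(1 − 1/γ²) = √0.6370.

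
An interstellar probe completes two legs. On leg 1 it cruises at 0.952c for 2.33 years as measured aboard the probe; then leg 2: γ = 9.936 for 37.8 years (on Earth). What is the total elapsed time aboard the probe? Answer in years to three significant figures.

Leg 1: 2.33 years is already measured aboard the probe.
Leg 2: γ = 9.936; τ_2 = 37.8/9.936 = 3.804 years.
Total: 2.330 + 3.804 years.

τ = 6.13 years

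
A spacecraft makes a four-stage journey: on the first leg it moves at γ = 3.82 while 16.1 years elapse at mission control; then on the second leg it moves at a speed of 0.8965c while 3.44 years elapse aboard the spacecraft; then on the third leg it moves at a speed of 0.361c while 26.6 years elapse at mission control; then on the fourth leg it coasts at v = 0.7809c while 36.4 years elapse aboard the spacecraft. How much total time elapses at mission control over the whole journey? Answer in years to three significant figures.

Δt = 109 years

Leg 1: 16.1 years is already measured at mission control.
Leg 2: γ = 1/√(1 − 0.8965²) = 1/√0.1963 = 2.257; Δt_2 = 2.257 × 3.44 = 7.764 years.
Leg 3: 26.6 years is already measured at mission control.
Leg 4: γ = 1/√(1 − 0.7809²) = 1/√0.3902 = 1.601; Δt_4 = 1.601 × 36.4 = 58.27 years.
Total: 16.10 + 7.764 + 26.60 + 58.27 years.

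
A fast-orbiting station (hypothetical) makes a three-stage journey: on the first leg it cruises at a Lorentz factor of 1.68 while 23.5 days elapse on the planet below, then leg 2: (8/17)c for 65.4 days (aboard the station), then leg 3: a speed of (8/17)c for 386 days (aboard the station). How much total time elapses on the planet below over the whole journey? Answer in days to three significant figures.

Δt = 535 days

Leg 1: 23.5 days is already measured on the planet below.
Leg 2: γ = 1/√(1 − (8/17)²) = 17/15 ≈ 1.133; Δt_2 = 1.133 × 65.4 = 74.12 days.
Leg 3: γ = 1/√(1 − (8/17)²) = 17/15 ≈ 1.133; Δt_3 = 1.133 × 386 = 437.5 days.
Total: 23.50 + 74.12 + 437.5 days.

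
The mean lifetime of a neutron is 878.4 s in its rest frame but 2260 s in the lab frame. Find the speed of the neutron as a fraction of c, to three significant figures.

γ = Δt/τ₀ = 2260/878.4 = 2.573
β = √(1 − 1/γ²) = √(1 − 0.1511) = √0.8489

β = 0.921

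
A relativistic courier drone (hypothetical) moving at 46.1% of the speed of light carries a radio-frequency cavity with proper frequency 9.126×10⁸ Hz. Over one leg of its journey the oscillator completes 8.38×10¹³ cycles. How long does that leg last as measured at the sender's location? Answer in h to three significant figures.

β = 0.461; γ = 1/√(1 − 0.461²) = 1/√0.7875 = 1.127
Proper time for N cycles: τ = N/f = 8.38×10¹³/(9.126×10⁸) = 9.183×10⁴ s = 25.51 h.
Lab-frame duration Δt = γτ = 1.127 × 25.51 = 28.74 h.

Δt = 28.7 h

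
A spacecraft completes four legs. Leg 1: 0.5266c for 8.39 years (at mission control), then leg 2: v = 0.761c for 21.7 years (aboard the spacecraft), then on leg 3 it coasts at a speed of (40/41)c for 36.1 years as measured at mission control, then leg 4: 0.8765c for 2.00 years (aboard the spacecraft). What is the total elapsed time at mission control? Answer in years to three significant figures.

Leg 1: 8.39 years is already measured at mission control.
Leg 2: γ = 1/√(1 − 0.761²) = 1/√0.4209 = 1.541; Δt_2 = 1.541 × 21.7 = 33.45 years.
Leg 3: 36.1 years is already measured at mission control.
Leg 4: γ = 1/√(1 − 0.8765²) = 1/√0.2317 = 2.077; Δt_4 = 2.077 × 2.00 = 4.155 years.
Total: 8.390 + 33.45 + 36.10 + 4.155 years.

Δt = 82.1 years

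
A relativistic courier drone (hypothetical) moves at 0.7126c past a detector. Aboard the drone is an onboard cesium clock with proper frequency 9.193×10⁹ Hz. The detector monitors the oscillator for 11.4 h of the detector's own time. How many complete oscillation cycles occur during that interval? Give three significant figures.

N = 2.65×10¹⁴

γ = 1/√(1 − 0.7126²) = 1/√0.4922 = 1.425
During 11.4 h of lab time, the oscillator's proper time advances by τ = Δt/γ = 11.4/1.425 = 7.998 h = 2.879×10⁴ s.
N = f × τ = 9.193×10⁹ × 2.879×10⁴ = 2.647×10¹⁴.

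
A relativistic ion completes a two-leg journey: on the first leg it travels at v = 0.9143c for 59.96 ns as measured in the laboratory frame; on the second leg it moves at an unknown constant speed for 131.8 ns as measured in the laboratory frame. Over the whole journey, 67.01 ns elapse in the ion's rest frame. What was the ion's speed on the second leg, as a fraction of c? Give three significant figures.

β = 0.946

Leg 1: γ = 1/√(1 − 0.9143²) = 1/√0.1641 = 2.469; τ_1 = 59.96/2.469 = 24.29 ns.
Leg 2: speed unknown; τ_2 = 131.8/γ_2.
Total proper time: 24.29 + τ_2 = 67.01, so τ_2 = 67.01 − 24.29 = 42.72 ns.
γ_2 = 131.8/42.72 = 3.085; β = √(1 − 1/γ²) = √0.8949.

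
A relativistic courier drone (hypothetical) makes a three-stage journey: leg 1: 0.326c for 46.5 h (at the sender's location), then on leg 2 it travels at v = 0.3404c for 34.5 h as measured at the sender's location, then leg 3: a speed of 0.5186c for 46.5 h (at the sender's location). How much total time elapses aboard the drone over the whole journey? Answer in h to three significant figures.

τ = 116 h

Leg 1: γ = 1/√(1 − 0.326²) = 1/√0.8937 = 1.058; τ_1 = 46.5/1.058 = 43.96 h.
Leg 2: γ = 1/√(1 − 0.3404²) = 1/√0.8841 = 1.064; τ_2 = 34.5/1.064 = 32.44 h.
Leg 3: γ = 1/√(1 − 0.5186²) = 1/√0.7311 = 1.170; τ_3 = 46.5/1.170 = 39.76 h.
Total: 43.96 + 32.44 + 39.76 h.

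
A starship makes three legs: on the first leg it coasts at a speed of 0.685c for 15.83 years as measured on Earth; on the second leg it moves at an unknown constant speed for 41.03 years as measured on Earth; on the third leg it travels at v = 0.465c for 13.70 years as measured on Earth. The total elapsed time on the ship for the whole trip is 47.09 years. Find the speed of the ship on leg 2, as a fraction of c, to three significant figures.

Leg 1: γ = 1/√(1 − 0.685²) = 1/√0.5308 = 1.373; τ_1 = 15.83/1.373 = 11.53 years.
Leg 2: speed unknown; τ_2 = 41.03/γ_2.
Leg 3: γ = 1/√(1 − 0.465²) = 1/√0.7838 = 1.130; τ_3 = 13.70/1.130 = 12.13 years.
Total proper time: 11.53 + τ_2 + 12.13 = 47.09, so τ_2 = 47.09 − 23.66 = 23.43 years.
γ_2 = 41.03/23.43 = 1.751; β = √(1 − 1/γ²) = √0.6740.

β = 0.821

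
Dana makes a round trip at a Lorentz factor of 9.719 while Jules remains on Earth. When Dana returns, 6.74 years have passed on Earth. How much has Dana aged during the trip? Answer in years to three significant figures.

γ = 9.719
Dana's clock measures proper time along the trip: τ = Δt/γ = 6.74/9.719 years.

τ = 0.693 years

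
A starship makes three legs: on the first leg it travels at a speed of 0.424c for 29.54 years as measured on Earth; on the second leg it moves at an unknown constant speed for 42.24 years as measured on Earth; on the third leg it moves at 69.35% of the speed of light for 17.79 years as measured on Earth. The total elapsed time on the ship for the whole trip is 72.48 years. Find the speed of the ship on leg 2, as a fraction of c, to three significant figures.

Leg 1: γ = 1/√(1 − 0.424²) = 1/√0.8202 = 1.104; τ_1 = 29.54/1.104 = 26.75 years.
Leg 2: speed unknown; τ_2 = 42.24/γ_2.
Leg 3: β = 0.6935; γ = 1/√(1 − 0.6935²) = 1/√0.5191 = 1.388; τ_3 = 17.79/1.388 = 12.82 years.
Total proper time: 26.75 + τ_2 + 12.82 = 72.48, so τ_2 = 72.48 − 39.57 = 32.91 years.
γ_2 = 42.24/32.91 = 1.284; β = √(1 − 1/γ²) = √0.3930.

β = 0.627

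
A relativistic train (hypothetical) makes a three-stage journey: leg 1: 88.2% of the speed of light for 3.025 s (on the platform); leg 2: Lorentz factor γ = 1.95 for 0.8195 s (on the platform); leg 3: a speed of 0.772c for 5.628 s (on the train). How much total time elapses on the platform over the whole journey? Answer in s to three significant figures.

Leg 1: 3.025 s is already measured on the platform.
Leg 2: 0.8195 s is already measured on the platform.
Leg 3: γ = 1/√(1 − 0.772²) = 1/√0.4040 = 1.573; Δt_3 = 1.573 × 5.628 = 8.854 s.
Total: 3.025 + 0.8195 + 8.854 s.

Δt = 12.7 s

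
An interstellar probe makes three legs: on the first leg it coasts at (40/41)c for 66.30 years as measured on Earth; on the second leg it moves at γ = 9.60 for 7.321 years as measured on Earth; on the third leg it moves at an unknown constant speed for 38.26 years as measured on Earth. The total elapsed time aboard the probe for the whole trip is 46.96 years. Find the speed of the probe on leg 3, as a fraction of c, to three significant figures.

β = 0.562

Leg 1: γ = 1/√(1 − (40/41)²) = 41/9 ≈ 4.556; τ_1 = 66.30/4.556 = 14.55 years.
Leg 2: γ = 9.60; τ_2 = 7.321/9.600 = 0.7626 years.
Leg 3: speed unknown; τ_3 = 38.26/γ_3.
Total proper time: 14.55 + 0.7626 + τ_3 = 46.96, so τ_3 = 46.96 − 15.32 = 31.64 years.
γ_3 = 38.26/31.64 = 1.209; β = √(1 − 1/γ²) = √0.3160.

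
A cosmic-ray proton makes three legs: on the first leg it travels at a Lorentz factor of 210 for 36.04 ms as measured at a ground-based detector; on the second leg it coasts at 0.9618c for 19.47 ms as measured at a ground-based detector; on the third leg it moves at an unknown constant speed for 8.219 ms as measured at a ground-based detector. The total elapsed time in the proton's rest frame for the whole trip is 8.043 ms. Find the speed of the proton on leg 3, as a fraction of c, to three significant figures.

β = 0.951

Leg 1: γ = 210; τ_1 = 36.04/210.0 = 0.1716 ms.
Leg 2: γ = 1/√(1 − 0.9618²) = 1/√0.07494 = 3.653; τ_2 = 19.47/3.653 = 5.330 ms.
Leg 3: speed unknown; τ_3 = 8.219/γ_3.
Total proper time: 0.1716 + 5.330 + τ_3 = 8.043, so τ_3 = 8.043 − 5.502 = 2.541 ms.
γ_3 = 8.219/2.541 = 3.234; β = √(1 − 1/γ²) = √0.9044.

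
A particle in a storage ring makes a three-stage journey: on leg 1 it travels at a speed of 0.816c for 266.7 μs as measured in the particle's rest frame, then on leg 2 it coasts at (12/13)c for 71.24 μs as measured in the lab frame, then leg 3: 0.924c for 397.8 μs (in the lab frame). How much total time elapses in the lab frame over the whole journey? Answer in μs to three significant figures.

Leg 1: γ = 1/√(1 − 0.816²) = 1/√0.3341 = 1.730; Δt_1 = 1.730 × 266.7 = 461.4 μs.
Leg 2: 71.24 μs is already measured in the lab frame.
Leg 3: 397.8 μs is already measured in the lab frame.
Total: 461.4 + 71.24 + 397.8 μs.

Δt = 930 μs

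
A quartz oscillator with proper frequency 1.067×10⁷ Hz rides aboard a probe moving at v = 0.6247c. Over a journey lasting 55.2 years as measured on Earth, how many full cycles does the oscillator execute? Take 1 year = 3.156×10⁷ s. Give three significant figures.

N = 1.45×10¹⁶

γ = 1/√(1 − 0.6247²) = 1/√0.6097 = 1.281
The oscillator's own cycle count is N = f × τ where τ is the proper time aboard the probe. τ = Δt/γ = 55.2/1.281 = 43.10 years = 1.360×10⁹ s.
N = 1.067×10⁷ × 1.360×10⁹ = 1.451×10¹⁶.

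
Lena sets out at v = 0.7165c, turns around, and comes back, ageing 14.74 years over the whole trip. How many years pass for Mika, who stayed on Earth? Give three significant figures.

γ = 1/√(1 − 0.7165²) = 1/√0.4866 = 1.434
Earth-frame duration is the dilated interval: Δt = γτ = 1.434 × 14.74 years.

Δt = 21.1 years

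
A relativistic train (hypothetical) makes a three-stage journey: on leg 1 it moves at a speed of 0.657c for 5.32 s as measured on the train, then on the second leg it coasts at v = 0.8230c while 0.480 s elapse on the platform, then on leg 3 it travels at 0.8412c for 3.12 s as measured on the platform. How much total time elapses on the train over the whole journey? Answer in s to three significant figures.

τ = 7.28 s

Leg 1: 5.32 s is already measured on the train.
Leg 2: γ = 1/√(1 − 0.8230²) = 1/√0.3227 = 1.760; τ_2 = 0.480/1.760 = 0.2727 s.
Leg 3: γ = 1/√(1 − 0.8412²) = 1/√0.2924 = 1.849; τ_3 = 3.12/1.849 = 1.687 s.
Total: 5.320 + 0.2727 + 1.687 s.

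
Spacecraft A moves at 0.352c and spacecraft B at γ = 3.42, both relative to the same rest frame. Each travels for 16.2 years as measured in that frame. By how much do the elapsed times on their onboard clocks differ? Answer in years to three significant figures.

A: γ = 1/√(1 − 0.352²) = 1/√0.8761 = 1.068; τ_A = 16.2/1.068 = 15.16 years.
B: γ = 3.42; τ_B = 16.2/3.420 = 4.737 years.

|τ_A − τ_B| = 10.4 years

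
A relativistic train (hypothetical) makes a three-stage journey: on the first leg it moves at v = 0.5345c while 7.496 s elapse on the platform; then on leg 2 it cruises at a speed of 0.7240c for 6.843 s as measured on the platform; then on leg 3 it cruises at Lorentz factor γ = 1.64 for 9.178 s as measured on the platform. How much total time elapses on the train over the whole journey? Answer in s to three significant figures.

τ = 16.7 s

Leg 1: γ = 1/√(1 − 0.5345²) = 1/√0.7143 = 1.183; τ_1 = 7.496/1.183 = 6.335 s.
Leg 2: γ = 1/√(1 − 0.7240²) = 1/√0.4758 = 1.450; τ_2 = 6.843/1.450 = 4.720 s.
Leg 3: γ = 1.64; τ_3 = 9.178/1.640 = 5.596 s.
Total: 6.335 + 4.720 + 5.596 s.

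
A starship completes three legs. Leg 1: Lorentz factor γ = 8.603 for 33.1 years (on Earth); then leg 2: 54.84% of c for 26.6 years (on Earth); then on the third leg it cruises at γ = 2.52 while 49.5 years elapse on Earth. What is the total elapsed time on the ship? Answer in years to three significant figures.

τ = 45.7 years

Leg 1: γ = 8.603; τ_1 = 33.1/8.603 = 3.847 years.
Leg 2: β = 0.5484; γ = 1/√(1 − 0.5484²) = 1/√0.6993 = 1.196; τ_2 = 26.6/1.196 = 22.24 years.
Leg 3: γ = 2.52; τ_3 = 49.5/2.520 = 19.64 years.
Total: 3.847 + 22.24 + 19.64 years.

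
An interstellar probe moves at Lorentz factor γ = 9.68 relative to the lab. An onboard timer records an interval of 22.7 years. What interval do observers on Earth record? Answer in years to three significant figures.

Δt = 220 years

γ = 9.68
The interval measured aboard the probe is the proper time (both events occur at the same place in that frame); the lab-frame interval is Δt = γτ = 9.680 × 22.7 years.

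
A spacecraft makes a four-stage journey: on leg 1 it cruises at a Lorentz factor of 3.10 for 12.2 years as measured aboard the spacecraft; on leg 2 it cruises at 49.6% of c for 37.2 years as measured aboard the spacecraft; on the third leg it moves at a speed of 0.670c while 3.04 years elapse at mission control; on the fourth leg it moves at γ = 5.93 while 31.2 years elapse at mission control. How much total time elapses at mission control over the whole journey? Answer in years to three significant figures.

Δt = 115 years

Leg 1: γ = 3.10; Δt_1 = 3.100 × 12.2 = 37.82 years.
Leg 2: β = 0.496; γ = 1/√(1 − 0.496²) = 1/√0.7540 = 1.152; Δt_2 = 1.152 × 37.2 = 42.84 years.
Leg 3: 3.04 years is already measured at mission control.
Leg 4: 31.2 years is already measured at mission control.
Total: 37.82 + 42.84 + 3.040 + 31.20 years.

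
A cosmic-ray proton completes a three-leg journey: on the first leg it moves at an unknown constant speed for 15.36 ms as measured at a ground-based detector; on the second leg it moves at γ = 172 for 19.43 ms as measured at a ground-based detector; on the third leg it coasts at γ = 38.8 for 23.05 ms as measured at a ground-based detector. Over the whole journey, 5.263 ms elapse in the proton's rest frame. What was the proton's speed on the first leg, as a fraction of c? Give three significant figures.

β = 0.955

Leg 1: speed unknown; τ_1 = 15.36/γ_1.
Leg 2: γ = 172; τ_2 = 19.43/172.0 = 0.1130 ms.
Leg 3: γ = 38.8; τ_3 = 23.05/38.80 = 0.5941 ms.
Total proper time: τ_1 + 0.1130 + 0.5941 = 5.263, so τ_1 = 5.263 − 0.7070 = 4.556 ms.
γ_1 = 15.36/4.556 = 3.371; β = √(1 − 1/γ²) = √0.9120.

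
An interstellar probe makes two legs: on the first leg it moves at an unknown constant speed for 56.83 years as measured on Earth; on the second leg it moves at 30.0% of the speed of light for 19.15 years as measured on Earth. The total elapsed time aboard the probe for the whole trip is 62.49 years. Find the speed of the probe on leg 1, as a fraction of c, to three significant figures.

β = 0.628

Leg 1: speed unknown; τ_1 = 56.83/γ_1.
Leg 2: β = 0.300; γ = 1/√(1 − 0.300²) = 1/√0.9100 = 1.048; τ_2 = 19.15/1.048 = 18.27 years.
Total proper time: τ_1 + 18.27 = 62.49, so τ_1 = 62.49 − 18.27 = 44.22 years.
γ_1 = 56.83/44.22 = 1.285; β = √(1 − 1/γ²) = √0.3945.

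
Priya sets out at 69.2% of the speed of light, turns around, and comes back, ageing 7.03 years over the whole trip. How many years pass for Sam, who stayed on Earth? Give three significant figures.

β = 0.692; γ = 1/√(1 − 0.692²) = 1/√0.5211 = 1.385
Earth-frame duration is the dilated interval: Δt = γτ = 1.385 × 7.03 years.

Δt = 9.74 years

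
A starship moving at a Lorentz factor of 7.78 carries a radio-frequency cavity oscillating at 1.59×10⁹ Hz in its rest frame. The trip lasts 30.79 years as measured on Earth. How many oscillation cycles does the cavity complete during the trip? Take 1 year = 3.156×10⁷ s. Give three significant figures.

γ = 7.78
The oscillator's own cycle count is N = f × τ where τ is the proper time on the ship. τ = Δt/γ = 30.79/7.780 = 3.958 years = 1.249×10⁸ s.
N = 1.59×10⁹ × 1.249×10⁸ = 1.986×10¹⁷.

N = 1.99×10¹⁷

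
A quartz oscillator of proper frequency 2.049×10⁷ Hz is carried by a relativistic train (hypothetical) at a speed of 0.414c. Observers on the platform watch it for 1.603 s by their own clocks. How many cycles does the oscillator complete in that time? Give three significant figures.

N = 2.99×10⁷

γ = 1/√(1 − 0.414²) = 1/√0.8286 = 1.099
During 1.603 s of lab time, the oscillator's proper time advances by τ = Δt/γ = 1.603/1.099 = 1.459 s = 1.459×10⁰ s.
N = f × τ = 2.049×10⁷ × 1.459×10⁰ = 2.990×10⁷.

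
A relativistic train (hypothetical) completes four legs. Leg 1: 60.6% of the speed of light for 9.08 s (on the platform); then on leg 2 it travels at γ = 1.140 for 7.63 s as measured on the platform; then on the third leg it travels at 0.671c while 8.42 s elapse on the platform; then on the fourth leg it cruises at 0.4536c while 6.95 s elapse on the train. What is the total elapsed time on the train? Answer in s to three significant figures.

τ = 27.1 s

Leg 1: β = 0.606; γ = 1/√(1 − 0.606²) = 1/√0.6328 = 1.257; τ_1 = 9.08/1.257 = 7.223 s.
Leg 2: γ = 1.140; τ_2 = 7.63/1.140 = 6.693 s.
Leg 3: γ = 1/√(1 − 0.671²) = 1/√0.5498 = 1.349; τ_3 = 8.42/1.349 = 6.243 s.
Leg 4: 6.95 s is already measured on the train.
Total: 7.223 + 6.693 + 6.243 + 6.950 s.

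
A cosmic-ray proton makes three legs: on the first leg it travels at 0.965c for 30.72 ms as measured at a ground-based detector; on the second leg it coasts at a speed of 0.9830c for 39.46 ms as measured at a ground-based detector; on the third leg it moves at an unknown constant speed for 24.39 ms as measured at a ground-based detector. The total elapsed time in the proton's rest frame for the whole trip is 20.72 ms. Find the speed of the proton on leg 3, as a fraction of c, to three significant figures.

Leg 1: γ = 1/√(1 − 0.965²) = 1/√0.06878 = 3.813; τ_1 = 30.72/3.813 = 8.056 ms.
Leg 2: γ = 1/√(1 − 0.9830²) = 1/√0.03371 = 5.446; τ_2 = 39.46/5.446 = 7.245 ms.
Leg 3: speed unknown; τ_3 = 24.39/γ_3.
Total proper time: 8.056 + 7.245 + τ_3 = 20.72, so τ_3 = 20.72 − 15.30 = 5.419 ms.
γ_3 = 24.39/5.419 = 4.501; β = √(1 − 1/γ²) = √0.9506.

β = 0.975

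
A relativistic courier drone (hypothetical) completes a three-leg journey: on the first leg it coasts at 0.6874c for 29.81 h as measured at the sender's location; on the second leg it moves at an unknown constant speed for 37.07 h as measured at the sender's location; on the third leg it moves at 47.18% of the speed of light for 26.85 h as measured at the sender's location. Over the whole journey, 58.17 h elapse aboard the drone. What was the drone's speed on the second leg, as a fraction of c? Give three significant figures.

Leg 1: γ = 1/√(1 − 0.6874²) = 1/√0.5275 = 1.377; τ_1 = 29.81/1.377 = 21.65 h.
Leg 2: speed unknown; τ_2 = 37.07/γ_2.
Leg 3: β = 0.4718; γ = 1/√(1 − 0.4718²) = 1/√0.7774 = 1.134; τ_3 = 26.85/1.134 = 23.67 h.
Total proper time: 21.65 + τ_2 + 23.67 = 58.17, so τ_2 = 58.17 − 45.32 = 12.85 h.
γ_2 = 37.07/12.85 = 2.886; β = √(1 − 1/γ²) = √0.8799.

β = 0.938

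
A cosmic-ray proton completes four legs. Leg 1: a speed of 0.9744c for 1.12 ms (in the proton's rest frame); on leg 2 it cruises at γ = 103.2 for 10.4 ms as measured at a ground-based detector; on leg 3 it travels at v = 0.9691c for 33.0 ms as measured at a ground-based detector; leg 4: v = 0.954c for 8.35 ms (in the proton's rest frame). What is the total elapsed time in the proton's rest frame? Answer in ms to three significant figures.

τ = 17.7 ms

Leg 1: 1.12 ms is already measured in the proton's rest frame.
Leg 2: γ = 103.2; τ_2 = 10.4/103.2 = 0.1008 ms.
Leg 3: γ = 1/√(1 − 0.9691²) = 1/√0.06085 = 4.054; τ_3 = 33.0/4.054 = 8.140 ms.
Leg 4: 8.35 ms is already measured in the proton's rest frame.
Total: 1.120 + 0.1008 + 8.140 + 8.350 ms.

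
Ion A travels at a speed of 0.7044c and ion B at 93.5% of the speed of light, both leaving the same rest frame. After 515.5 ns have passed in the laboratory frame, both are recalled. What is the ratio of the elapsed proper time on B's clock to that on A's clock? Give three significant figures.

A: γ = 1/√(1 − 0.7044²) = 1/√0.5038 = 1.409. B: β = 0.935; γ = 1/√(1 − 0.935²) = 1/√0.1258 = 2.820.
τ_A/τ_B = γ_B/γ_A = 2.820/1.409 = 2.001, so τ_B/τ_A = 0.4996.

τ_B/τ_A = 0.500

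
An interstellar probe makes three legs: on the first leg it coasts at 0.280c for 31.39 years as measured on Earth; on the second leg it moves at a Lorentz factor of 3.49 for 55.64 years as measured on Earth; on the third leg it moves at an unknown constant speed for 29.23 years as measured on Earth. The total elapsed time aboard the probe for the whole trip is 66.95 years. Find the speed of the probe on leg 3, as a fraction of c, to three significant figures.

Leg 1: γ = 1/√(1 − 0.280²) = 25/24 ≈ 1.042; τ_1 = 31.39/1.042 = 30.13 years.
Leg 2: γ = 3.49; τ_2 = 55.64/3.490 = 15.94 years.
Leg 3: speed unknown; τ_3 = 29.23/γ_3.
Total proper time: 30.13 + 15.94 + τ_3 = 66.95, so τ_3 = 66.95 − 46.08 = 20.87 years.
γ_3 = 29.23/20.87 = 1.400; β = √(1 − 1/γ²) = √0.4901.

β = 0.700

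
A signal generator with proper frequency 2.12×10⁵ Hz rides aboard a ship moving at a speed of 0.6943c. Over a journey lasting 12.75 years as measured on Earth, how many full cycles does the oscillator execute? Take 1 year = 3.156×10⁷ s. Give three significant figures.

γ = 1/√(1 − 0.6943²) = 1/√0.5179 = 1.389
The oscillator's own cycle count is N = f × τ where τ is the proper time on the ship. τ = Δt/γ = 12.75/1.389 = 9.176 years = 2.896×10⁸ s.
N = 2.12×10⁵ × 2.896×10⁸ = 6.139×10¹³.

N = 6.14×10¹³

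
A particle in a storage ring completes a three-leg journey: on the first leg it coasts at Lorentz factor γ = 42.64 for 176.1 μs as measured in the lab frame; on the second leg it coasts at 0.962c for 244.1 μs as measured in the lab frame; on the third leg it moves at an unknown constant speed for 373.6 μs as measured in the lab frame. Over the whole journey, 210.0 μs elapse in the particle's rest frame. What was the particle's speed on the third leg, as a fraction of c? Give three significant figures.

Leg 1: γ = 42.64; τ_1 = 176.1/42.64 = 4.130 μs.
Leg 2: γ = 1/√(1 − 0.962²) = 1/√0.07456 = 3.662; τ_2 = 244.1/3.662 = 66.65 μs.
Leg 3: speed unknown; τ_3 = 373.6/γ_3.
Total proper time: 4.130 + 66.65 + τ_3 = 210.0, so τ_3 = 210.0 − 70.78 = 139.2 μs.
γ_3 = 373.6/139.2 = 2.684; β = √(1 − 1/γ²) = √0.8611.

β = 0.928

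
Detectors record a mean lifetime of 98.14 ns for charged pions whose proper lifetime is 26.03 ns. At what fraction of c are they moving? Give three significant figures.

γ = Δt/τ₀ = 98.14/26.03 = 3.770
β = √(1 − 1/γ²) = √(1 − 0.07035) = √0.9297

v = 0.964c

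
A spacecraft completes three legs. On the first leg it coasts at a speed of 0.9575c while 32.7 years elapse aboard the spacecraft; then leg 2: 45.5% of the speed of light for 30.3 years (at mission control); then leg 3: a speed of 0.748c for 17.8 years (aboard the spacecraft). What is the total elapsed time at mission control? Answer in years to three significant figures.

Δt = 170 years

Leg 1: γ = 1/√(1 − 0.9575²) = 1/√0.08319 = 3.467; Δt_1 = 3.467 × 32.7 = 113.4 years.
Leg 2: 30.3 years is already measured at mission control.
Leg 3: γ = 1/√(1 − 0.748²) = 1/√0.4405 = 1.507; Δt_3 = 1.507 × 17.8 = 26.82 years.
Total: 113.4 + 30.30 + 26.82 years.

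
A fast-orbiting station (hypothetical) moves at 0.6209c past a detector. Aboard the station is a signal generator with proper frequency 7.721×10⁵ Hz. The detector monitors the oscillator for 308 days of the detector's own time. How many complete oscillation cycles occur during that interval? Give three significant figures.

N = 1.61×10¹³

γ = 1/√(1 − 0.6209²) = 1/√0.6145 = 1.276
During 308 days of lab time, the oscillator's proper time advances by τ = Δt/γ = 308/1.276 = 241.4 days = 2.086×10⁷ s.
N = f × τ = 7.721×10⁵ × 2.086×10⁷ = 1.611×10¹³.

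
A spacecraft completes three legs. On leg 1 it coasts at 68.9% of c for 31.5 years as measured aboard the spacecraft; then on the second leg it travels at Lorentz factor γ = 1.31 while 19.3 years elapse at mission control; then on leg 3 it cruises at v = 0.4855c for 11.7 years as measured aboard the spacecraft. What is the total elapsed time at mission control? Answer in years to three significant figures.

Δt = 76.1 years

Leg 1: β = 0.689; γ = 1/√(1 − 0.689²) = 1/√0.5253 = 1.380; Δt_1 = 1.380 × 31.5 = 43.46 years.
Leg 2: 19.3 years is already measured at mission control.
Leg 3: γ = 1/√(1 − 0.4855²) = 1/√0.7643 = 1.144; Δt_3 = 1.144 × 11.7 = 13.38 years.
Total: 43.46 + 19.30 + 13.38 years.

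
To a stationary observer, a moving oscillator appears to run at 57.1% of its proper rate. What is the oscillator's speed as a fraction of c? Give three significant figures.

β = 0.821

Rate ratio = 1/γ, so γ = 1/0.571 = 1.751.
β = √(1 − 1/γ²) = √(1 − 0.571²) = √0.6740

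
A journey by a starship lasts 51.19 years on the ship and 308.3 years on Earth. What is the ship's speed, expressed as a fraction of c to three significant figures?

The proper time is measured on the ship (both events occur at the ship's location); Δt is measured on Earth. γ = Δt/τ = 308.3/51.19 = 6.023.
β = √(1 − 1/γ²) = √(1 − 0.02757) = √0.9724

β = 0.986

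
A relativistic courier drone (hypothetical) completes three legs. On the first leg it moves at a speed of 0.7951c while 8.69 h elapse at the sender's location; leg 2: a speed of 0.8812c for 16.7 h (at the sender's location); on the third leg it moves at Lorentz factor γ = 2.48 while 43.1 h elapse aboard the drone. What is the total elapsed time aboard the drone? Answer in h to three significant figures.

τ = 56.3 h

Leg 1: γ = 1/√(1 − 0.7951²) = 1/√0.3678 = 1.649; τ_1 = 8.69/1.649 = 5.270 h.
Leg 2: γ = 1/√(1 − 0.8812²) = 1/√0.2235 = 2.115; τ_2 = 16.7/2.115 = 7.895 h.
Leg 3: 43.1 h is already measured aboard the drone.
Total: 5.270 + 7.895 + 43.10 h.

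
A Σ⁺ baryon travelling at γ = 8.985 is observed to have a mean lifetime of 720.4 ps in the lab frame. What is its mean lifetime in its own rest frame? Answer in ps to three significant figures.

γ = 8.985
The lab-frame lifetime is the dilated interval; the proper lifetime is τ₀ = Δt/γ = 720.4/8.985 ps.

τ₀ = 80.2 ps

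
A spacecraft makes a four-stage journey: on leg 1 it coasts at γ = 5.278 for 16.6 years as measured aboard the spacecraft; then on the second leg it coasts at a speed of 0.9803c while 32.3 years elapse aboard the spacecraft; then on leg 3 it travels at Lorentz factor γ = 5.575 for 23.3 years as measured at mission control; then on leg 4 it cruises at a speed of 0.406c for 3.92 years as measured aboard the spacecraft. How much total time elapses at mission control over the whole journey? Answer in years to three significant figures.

Leg 1: γ = 5.278; Δt_1 = 5.278 × 16.6 = 87.61 years.
Leg 2: γ = 1/√(1 − 0.9803²) = 1/√0.03901 = 5.063; Δt_2 = 5.063 × 32.3 = 163.5 years.
Leg 3: 23.3 years is already measured at mission control.
Leg 4: γ = 1/√(1 − 0.406²) = 1/√0.8352 = 1.094; Δt_4 = 1.094 × 3.92 = 4.289 years.
Total: 87.61 + 163.5 + 23.30 + 4.289 years.

Δt = 279 years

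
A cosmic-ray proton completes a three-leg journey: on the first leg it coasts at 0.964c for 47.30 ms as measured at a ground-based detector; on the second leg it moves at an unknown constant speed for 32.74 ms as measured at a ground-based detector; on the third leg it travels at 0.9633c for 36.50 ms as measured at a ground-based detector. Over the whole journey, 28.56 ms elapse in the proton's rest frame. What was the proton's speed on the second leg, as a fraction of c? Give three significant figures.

β = 0.982

Leg 1: γ = 1/√(1 − 0.964²) = 1/√0.07070 = 3.761; τ_1 = 47.30/3.761 = 12.58 ms.
Leg 2: speed unknown; τ_2 = 32.74/γ_2.
Leg 3: γ = 1/√(1 − 0.9633²) = 1/√0.07205 = 3.725; τ_3 = 36.50/3.725 = 9.798 ms.
Total proper time: 12.58 + τ_2 + 9.798 = 28.56, so τ_2 = 28.56 − 22.37 = 6.185 ms.
γ_2 = 32.74/6.185 = 5.293; β = √(1 − 1/γ²) = √0.9643.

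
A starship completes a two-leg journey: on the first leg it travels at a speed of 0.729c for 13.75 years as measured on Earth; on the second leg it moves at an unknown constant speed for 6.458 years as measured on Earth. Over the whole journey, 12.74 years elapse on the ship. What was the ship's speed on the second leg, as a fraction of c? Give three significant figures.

Leg 1: γ = 1/√(1 − 0.729²) = 1/√0.4686 = 1.461; τ_1 = 13.75/1.461 = 9.412 years.
Leg 2: speed unknown; τ_2 = 6.458/γ_2.
Total proper time: 9.412 + τ_2 = 12.74, so τ_2 = 12.74 − 9.412 = 3.328 years.
γ_2 = 6.458/3.328 = 1.941; β = √(1 − 1/γ²) = √0.7344.

β = 0.857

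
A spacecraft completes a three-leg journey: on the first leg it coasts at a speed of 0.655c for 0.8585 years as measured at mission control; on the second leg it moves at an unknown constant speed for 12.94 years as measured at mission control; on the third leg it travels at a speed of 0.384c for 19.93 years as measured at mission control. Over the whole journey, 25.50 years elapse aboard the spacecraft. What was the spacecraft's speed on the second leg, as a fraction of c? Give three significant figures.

β = 0.867

Leg 1: γ = 1/√(1 − 0.655²) = 1/√0.5710 = 1.323; τ_1 = 0.8585/1.323 = 0.6487 years.
Leg 2: speed unknown; τ_2 = 12.94/γ_2.
Leg 3: γ = 1/√(1 − 0.384²) = 1/√0.8525 = 1.083; τ_3 = 19.93/1.083 = 18.40 years.
Total proper time: 0.6487 + τ_2 + 18.40 = 25.50, so τ_2 = 25.50 − 19.05 = 6.449 years.
γ_2 = 12.94/6.449 = 2.006; β = √(1 − 1/γ²) = √0.7516.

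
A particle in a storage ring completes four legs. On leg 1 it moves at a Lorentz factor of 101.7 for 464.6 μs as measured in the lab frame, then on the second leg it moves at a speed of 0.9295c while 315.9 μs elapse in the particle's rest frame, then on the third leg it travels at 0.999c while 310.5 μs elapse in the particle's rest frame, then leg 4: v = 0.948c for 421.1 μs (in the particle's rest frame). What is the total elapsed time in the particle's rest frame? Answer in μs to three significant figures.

Leg 1: γ = 101.7; τ_1 = 464.6/101.7 = 4.568 μs.
Leg 2: 315.9 μs is already measured in the particle's rest frame.
Leg 3: 310.5 μs is already measured in the particle's rest frame.
Leg 4: 421.1 μs is already measured in the particle's rest frame.
Total: 4.568 + 315.9 + 310.5 + 421.1 μs.

τ = 1050 μs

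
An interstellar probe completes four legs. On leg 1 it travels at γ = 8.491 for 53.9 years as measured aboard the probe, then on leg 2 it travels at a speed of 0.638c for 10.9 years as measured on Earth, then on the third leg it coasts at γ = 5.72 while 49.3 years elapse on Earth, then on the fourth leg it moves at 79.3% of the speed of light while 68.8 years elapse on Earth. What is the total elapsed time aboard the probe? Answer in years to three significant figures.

τ = 113 years

Leg 1: 53.9 years is already measured aboard the probe.
Leg 2: γ = 1/√(1 − 0.638²) = 1/√0.5930 = 1.299; τ_2 = 10.9/1.299 = 8.393 years.
Leg 3: γ = 5.72; τ_3 = 49.3/5.720 = 8.619 years.
Leg 4: β = 0.793; γ = 1/√(1 − 0.793²) = 1/√0.3712 = 1.641; τ_4 = 68.8/1.641 = 41.91 years.
Total: 53.90 + 8.393 + 8.619 + 41.91 years.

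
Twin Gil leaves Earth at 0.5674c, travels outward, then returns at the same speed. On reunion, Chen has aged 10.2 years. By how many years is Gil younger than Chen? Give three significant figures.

Δt − τ = 1.80 years

γ = 1/√(1 − 0.5674²) = 1/√0.6781 = 1.214
Gil's elapsed proper time: τ = 10.2/1.214 = 8.399 years.
Age gap = Δt − τ = 10.2 − 8.399 years.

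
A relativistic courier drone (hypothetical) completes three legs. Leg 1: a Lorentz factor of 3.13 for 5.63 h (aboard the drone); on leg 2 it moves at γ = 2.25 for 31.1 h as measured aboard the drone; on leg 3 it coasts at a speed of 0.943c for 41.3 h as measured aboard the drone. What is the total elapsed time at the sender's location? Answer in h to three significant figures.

Leg 1: γ = 3.13; Δt_1 = 3.130 × 5.63 = 17.62 h.
Leg 2: γ = 2.25; Δt_2 = 2.250 × 31.1 = 69.98 h.
Leg 3: γ = 1/√(1 − 0.943²) = 1/√0.1108 = 3.005; Δt_3 = 3.005 × 41.3 = 124.1 h.
Total: 17.62 + 69.98 + 124.1 h.

Δt = 212 h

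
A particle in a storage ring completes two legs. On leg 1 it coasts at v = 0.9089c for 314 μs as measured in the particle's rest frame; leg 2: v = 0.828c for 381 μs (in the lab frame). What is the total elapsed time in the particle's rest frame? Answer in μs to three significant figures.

Leg 1: 314 μs is already measured in the particle's rest frame.
Leg 2: γ = 1/√(1 − 0.828²) = 1/√0.3144 = 1.783; τ_2 = 381/1.783 = 213.6 μs.
Total: 314.0 + 213.6 μs.

τ = 528 μs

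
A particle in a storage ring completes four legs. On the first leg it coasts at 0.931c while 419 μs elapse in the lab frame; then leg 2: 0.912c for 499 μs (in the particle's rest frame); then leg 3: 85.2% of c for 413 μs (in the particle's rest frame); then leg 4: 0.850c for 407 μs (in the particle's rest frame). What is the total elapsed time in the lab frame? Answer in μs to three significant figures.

Leg 1: 419 μs is already measured in the lab frame.
Leg 2: γ = 1/√(1 − 0.912²) = 1/√0.1683 = 2.438; Δt_2 = 2.438 × 499 = 1217 μs.
Leg 3: β = 0.852; γ = 1/√(1 − 0.852²) = 1/√0.2741 = 1.910; Δt_3 = 1.910 × 413 = 788.9 μs.
Leg 4: γ = 1/√(1 − 0.850²) = 1/√0.2775 = 1.898; Δt_4 = 1.898 × 407 = 772.6 μs.
Total: 419.0 + 1217 + 788.9 + 772.6 μs.

Δt = 3200 μs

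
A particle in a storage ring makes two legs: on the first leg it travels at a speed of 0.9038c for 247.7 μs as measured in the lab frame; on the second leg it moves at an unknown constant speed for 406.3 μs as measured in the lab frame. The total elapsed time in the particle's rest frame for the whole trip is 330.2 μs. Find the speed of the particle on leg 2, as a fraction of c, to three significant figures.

β = 0.834

Leg 1: γ = 1/√(1 − 0.9038²) = 1/√0.1831 = 2.337; τ_1 = 247.7/2.337 = 106.0 μs.
Leg 2: speed unknown; τ_2 = 406.3/γ_2.
Total proper time: 106.0 + τ_2 = 330.2, so τ_2 = 330.2 − 106.0 = 224.2 μs.
γ_2 = 406.3/224.2 = 1.812; β = √(1 − 1/γ²) = √0.6955.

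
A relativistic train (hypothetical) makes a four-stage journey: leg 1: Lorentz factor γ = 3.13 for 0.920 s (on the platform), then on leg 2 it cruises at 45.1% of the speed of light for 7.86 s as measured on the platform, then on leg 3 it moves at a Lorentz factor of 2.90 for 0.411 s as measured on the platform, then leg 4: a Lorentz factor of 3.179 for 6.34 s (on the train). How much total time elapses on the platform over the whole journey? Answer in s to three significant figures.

Leg 1: 0.920 s is already measured on the platform.
Leg 2: 7.86 s is already measured on the platform.
Leg 3: 0.411 s is already measured on the platform.
Leg 4: γ = 3.179; Δt_4 = 3.179 × 6.34 = 20.15 s.
Total: 0.9200 + 7.860 + 0.4110 + 20.15 s.

Δt = 29.3 s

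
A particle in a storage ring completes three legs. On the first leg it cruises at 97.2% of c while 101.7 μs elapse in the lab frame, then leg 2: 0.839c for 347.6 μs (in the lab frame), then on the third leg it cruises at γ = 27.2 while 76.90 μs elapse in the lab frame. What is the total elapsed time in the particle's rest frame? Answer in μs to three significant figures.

τ = 216 μs

Leg 1: β = 0.972; γ = 1/√(1 − 0.972²) = 1/√0.05522 = 4.256; τ_1 = 101.7/4.256 = 23.90 μs.
Leg 2: γ = 1/√(1 − 0.839²) = 1/√0.2961 = 1.838; τ_2 = 347.6/1.838 = 189.1 μs.
Leg 3: γ = 27.2; τ_3 = 76.90/27.20 = 2.827 μs.
Total: 23.90 + 189.1 + 2.827 μs.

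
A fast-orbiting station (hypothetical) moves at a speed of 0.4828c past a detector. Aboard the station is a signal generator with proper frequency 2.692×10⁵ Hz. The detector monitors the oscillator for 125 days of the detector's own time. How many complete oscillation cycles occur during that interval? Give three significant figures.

γ = 1/√(1 − 0.4828²) = 1/√0.7669 = 1.142
During 125 days of lab time, the oscillator's proper time advances by τ = Δt/γ = 125/1.142 = 109.5 days = 9.458×10⁶ s.
N = f × τ = 2.692×10⁵ × 9.458×10⁶ = 2.546×10¹².

N = 2.55×10¹²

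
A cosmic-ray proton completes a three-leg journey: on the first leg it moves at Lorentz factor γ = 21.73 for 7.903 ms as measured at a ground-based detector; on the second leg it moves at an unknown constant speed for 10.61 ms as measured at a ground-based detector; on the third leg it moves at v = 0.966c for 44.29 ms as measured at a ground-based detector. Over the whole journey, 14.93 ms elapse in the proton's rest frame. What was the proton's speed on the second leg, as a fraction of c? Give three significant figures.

Leg 1: γ = 21.73; τ_1 = 7.903/21.73 = 0.3637 ms.
Leg 2: speed unknown; τ_2 = 10.61/γ_2.
Leg 3: γ = 1/√(1 − 0.966²) = 1/√0.06684 = 3.868; τ_3 = 44.29/3.868 = 11.45 ms.
Total proper time: 0.3637 + τ_2 + 11.45 = 14.93, so τ_2 = 14.93 − 11.81 = 3.115 ms.
γ_2 = 10.61/3.115 = 3.406; β = √(1 − 1/γ²) = √0.9138.

β = 0.956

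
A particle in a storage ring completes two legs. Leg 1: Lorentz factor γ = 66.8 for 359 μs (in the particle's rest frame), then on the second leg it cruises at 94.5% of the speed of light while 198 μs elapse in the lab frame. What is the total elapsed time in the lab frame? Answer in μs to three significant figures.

Δt = 2.42×10⁴ μs

Leg 1: γ = 66.8; Δt_1 = 66.80 × 359 = 2.398×10⁴ μs.
Leg 2: 198 μs is already measured in the lab frame.
Total: 2.398×10⁴ + 198.0 μs.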